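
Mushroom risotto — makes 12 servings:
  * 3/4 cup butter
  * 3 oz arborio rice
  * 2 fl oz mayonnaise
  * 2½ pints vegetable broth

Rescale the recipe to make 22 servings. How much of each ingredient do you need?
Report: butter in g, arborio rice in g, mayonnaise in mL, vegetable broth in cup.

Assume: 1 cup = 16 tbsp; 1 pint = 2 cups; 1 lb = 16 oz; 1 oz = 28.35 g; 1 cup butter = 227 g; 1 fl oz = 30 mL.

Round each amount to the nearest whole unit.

butter: 312 g; arborio rice: 156 g; mayonnaise: 110 mL; vegetable broth: 9 cup

Scaling factor: 22/12 = 11/6.
butter: 0.75 cup × 11/6 × 227 g/cup ≈ 312 g
arborio rice: 3 oz × 11/6 × 28.35 g/oz ≈ 156 g
mayonnaise: 2 fl oz × 11/6 × 30 mL/fl oz = 110 mL
vegetable broth: 2.5 pint × 11/6 × 2 cup/pint ≈ 9 cup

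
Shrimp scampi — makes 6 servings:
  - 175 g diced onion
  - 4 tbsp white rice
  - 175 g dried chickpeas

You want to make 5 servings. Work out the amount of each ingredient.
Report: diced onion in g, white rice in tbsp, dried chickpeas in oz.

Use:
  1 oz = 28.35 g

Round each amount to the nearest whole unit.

diced onion: 146 g; white rice: 3 tbsp; dried chickpeas: 5 oz

Scaling factor: 5/6.
diced onion: 175 g × 5/6 ≈ 146 g
white rice: 4 tbsp × 5/6 ≈ 3 tbsp
dried chickpeas: 175 g × 5/6 ÷ 28.35 g/oz ≈ 5 oz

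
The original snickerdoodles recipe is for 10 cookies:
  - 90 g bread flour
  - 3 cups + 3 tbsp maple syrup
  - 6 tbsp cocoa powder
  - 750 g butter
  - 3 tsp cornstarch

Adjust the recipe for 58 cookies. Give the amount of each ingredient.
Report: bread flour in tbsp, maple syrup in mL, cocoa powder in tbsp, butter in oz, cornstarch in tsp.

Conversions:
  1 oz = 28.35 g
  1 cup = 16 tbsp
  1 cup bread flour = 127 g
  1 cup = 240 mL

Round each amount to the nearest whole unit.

bread flour: 66 tbsp; maple syrup: 4437 mL; cocoa powder: 35 tbsp; butter: 153 oz; cornstarch: 17 tsp

Scaling factor: 58/10 = 29/5 = 5.8.
bread flour: 90 g × 29/5 ÷ 127 g/cup × 16 tbsp/cup ≈ 66 tbsp
maple syrup: (3 cup + 3 tbsp = 3.1875 cup) × 29/5 × 240 mL/cup = 4437 mL
cocoa powder: 6 tbsp × 29/5 ≈ 35 tbsp
butter: 750 g × 29/5 ÷ 28.35 g/oz ≈ 153 oz
cornstarch: 3 tsp × 29/5 ≈ 17 tsp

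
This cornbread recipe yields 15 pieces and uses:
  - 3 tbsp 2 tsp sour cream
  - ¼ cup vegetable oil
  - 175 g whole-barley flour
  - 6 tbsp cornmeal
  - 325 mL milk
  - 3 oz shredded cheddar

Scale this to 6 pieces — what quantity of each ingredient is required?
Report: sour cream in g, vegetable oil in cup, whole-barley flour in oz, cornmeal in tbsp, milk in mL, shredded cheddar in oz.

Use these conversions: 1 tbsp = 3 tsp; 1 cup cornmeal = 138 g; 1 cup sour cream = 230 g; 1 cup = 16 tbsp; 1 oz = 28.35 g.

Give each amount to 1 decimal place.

sour cream: 21.1 g; vegetable oil: 0.1 cup; whole-barley flour: 2.5 oz; cornmeal: 2.4 tbsp; milk: 130.0 mL; shredded cheddar: 1.2 oz

Scaling factor: 6/15 = 2/5 = 0.4.
sour cream: (3 tbsp + 2 tsp = 11/3 tbsp) × 2/5 ÷ 16 tbsp/cup × 230 g/cup ≈ 21.1 g
vegetable oil: 0.25 cup × 2/5 = 0.1 cup
whole-barley flour: 175 g × 2/5 ÷ 28.35 g/oz ≈ 2.5 oz
cornmeal: 6 tbsp × 2/5 = 2.4 tbsp
milk: 325 mL × 2/5 = 130.0 mL
shredded cheddar: 3 oz × 2/5 = 1.2 oz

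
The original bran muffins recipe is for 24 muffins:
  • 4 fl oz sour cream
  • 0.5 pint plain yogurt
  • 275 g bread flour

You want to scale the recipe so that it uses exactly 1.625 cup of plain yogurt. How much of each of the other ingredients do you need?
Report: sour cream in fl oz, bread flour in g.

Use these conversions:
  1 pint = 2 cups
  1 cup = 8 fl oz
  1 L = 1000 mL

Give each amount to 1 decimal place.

sour cream: 6.5 fl oz; bread flour: 446.9 g

The original recipe has 1 cup of plain yogurt, so the scaling factor is 1.625 ÷ 1 = 13/8 = 1.625.
sour cream: 4 fl oz × 13/8 = 6.5 fl oz
bread flour: 275 g × 13/8 ≈ 446.9 g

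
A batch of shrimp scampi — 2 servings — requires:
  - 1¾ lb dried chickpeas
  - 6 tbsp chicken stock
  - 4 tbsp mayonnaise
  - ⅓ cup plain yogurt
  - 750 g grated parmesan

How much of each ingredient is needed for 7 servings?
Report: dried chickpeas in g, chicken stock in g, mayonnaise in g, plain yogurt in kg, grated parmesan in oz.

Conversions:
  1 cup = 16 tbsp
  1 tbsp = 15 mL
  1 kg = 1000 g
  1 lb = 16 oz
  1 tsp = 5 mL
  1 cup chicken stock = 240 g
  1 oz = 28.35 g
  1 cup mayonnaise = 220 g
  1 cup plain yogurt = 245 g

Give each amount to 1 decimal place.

dried chickpeas: 2778.3 g; chicken stock: 315.0 g; mayonnaise: 192.5 g; plain yogurt: 0.3 kg; grated parmesan: 92.6 oz

Scaling factor: 7/2 = 3.5.
dried chickpeas: 1.75 lb × 7/2 × 16 oz/lb × 28.35 g/oz = 2778.3 g
chicken stock: 6 tbsp × 7/2 ÷ 16 tbsp/cup × 240 g/cup = 315.0 g
mayonnaise: 4 tbsp × 7/2 ÷ 16 tbsp/cup × 220 g/cup = 192.5 g
plain yogurt: 1/3 cup × 7/2 × 245 g/cup ÷ 1000 g/kg ≈ 0.3 kg
grated parmesan: 750 g × 7/2 ÷ 28.35 g/oz ≈ 92.6 oz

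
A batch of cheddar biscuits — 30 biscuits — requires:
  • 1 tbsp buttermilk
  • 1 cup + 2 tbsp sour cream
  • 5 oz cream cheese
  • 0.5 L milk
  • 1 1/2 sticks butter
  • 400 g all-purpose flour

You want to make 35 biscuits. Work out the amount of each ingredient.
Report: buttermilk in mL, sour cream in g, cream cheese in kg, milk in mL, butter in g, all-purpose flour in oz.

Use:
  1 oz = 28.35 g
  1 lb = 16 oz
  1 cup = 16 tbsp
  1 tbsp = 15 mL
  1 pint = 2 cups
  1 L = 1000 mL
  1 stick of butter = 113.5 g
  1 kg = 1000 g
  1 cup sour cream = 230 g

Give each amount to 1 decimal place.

buttermilk: 17.5 mL; sour cream: 301.9 g; cream cheese: 0.2 kg; milk: 583.3 mL; butter: 198.6 g; all-purpose flour: 16.5 oz

Scaling factor: 35/30 = 7/6.
buttermilk: 1 tbsp × 7/6 × 15 mL/tbsp = 17.5 mL
sour cream: (1 cup + 2 tbsp = 1.125 cup) × 7/6 × 230 g/cup ≈ 301.9 g
cream cheese: 5 oz × 7/6 × 28.35 g/oz ÷ 1000 g/kg ≈ 0.2 kg
milk: 0.5 L × 7/6 × 1000 mL/L ≈ 583.3 mL
butter: 1.5 stick × 7/6 × 113.5 g/stick ≈ 198.6 g
all-purpose flour: 400 g × 7/6 ÷ 28.35 g/oz ≈ 16.5 oz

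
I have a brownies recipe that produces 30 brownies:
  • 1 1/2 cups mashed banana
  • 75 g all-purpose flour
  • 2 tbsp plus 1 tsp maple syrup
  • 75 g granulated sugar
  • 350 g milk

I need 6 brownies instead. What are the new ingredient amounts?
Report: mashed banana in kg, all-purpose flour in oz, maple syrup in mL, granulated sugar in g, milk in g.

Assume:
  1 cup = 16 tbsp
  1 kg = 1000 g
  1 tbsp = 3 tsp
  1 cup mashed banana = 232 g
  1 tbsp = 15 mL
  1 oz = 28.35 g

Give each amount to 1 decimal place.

mashed banana: 0.1 kg; all-purpose flour: 0.5 oz; maple syrup: 7.0 mL; granulated sugar: 15.0 g; milk: 70.0 g

Scaling factor: 6/30 = 1/5 = 0.2.
mashed banana: 1.5 cup × 1/5 × 232 g/cup ÷ 1000 g/kg ≈ 0.1 kg
all-purpose flour: 75 g × 1/5 ÷ 28.35 g/oz ≈ 0.5 oz
maple syrup: (2 tbsp + 1 tsp = 7/3 tbsp) × 1/5 × 15 mL/tbsp = 7.0 mL
granulated sugar: 75 g × 1/5 = 15.0 g
milk: 350 g × 1/5 = 70.0 g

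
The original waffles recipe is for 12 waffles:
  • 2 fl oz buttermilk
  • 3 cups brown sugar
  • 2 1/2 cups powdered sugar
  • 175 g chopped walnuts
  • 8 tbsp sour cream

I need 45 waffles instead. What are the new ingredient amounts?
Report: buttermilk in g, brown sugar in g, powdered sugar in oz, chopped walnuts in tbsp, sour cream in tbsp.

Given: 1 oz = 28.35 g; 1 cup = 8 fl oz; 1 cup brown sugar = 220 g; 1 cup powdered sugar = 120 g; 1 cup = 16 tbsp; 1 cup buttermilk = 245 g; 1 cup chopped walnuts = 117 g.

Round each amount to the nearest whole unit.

buttermilk: 230 g; brown sugar: 2475 g; powdered sugar: 40 oz; chopped walnuts: 90 tbsp; sour cream: 30 tbsp

Scaling factor: 45/12 = 15/4 = 3.75.
buttermilk: 2 fl oz × 15/4 ÷ 8 fl oz/cup × 245 g/cup ≈ 230 g
brown sugar: 3 cup × 15/4 × 220 g/cup = 2475 g
powdered sugar: 2.5 cup × 15/4 × 120 g/cup ÷ 28.35 g/oz ≈ 40 oz
chopped walnuts: 175 g × 15/4 ÷ 117 g/cup × 16 tbsp/cup ≈ 90 tbsp
sour cream: 8 tbsp × 15/4 = 30 tbsp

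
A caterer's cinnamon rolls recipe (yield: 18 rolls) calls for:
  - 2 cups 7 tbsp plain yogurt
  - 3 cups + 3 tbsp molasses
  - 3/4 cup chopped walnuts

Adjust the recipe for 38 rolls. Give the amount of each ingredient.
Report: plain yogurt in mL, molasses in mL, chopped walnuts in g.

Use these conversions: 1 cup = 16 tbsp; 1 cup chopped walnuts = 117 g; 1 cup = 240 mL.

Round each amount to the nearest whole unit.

Scaling factor: 38/18 = 19/9.
plain yogurt: (2 cup + 7 tbsp = 2.4375 cup) × 19/9 × 240 mL/cup = 1235 mL
molasses: (3 cup + 3 tbsp = 3.1875 cup) × 19/9 × 240 mL/cup = 1615 mL
chopped walnuts: 0.75 cup × 19/9 × 117 g/cup ≈ 185 g

plain yogurt: 1235 mL; molasses: 1615 mL; chopped walnuts: 185 g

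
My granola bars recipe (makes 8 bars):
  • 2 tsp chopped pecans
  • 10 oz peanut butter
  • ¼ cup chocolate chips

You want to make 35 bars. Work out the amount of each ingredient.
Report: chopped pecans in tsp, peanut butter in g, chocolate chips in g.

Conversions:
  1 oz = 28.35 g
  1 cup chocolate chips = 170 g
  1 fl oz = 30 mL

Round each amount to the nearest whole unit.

chopped pecans: 9 tsp; peanut butter: 1240 g; chocolate chips: 186 g

Scaling factor: 35/8 = 4.375.
chopped pecans: 2 tsp × 35/8 ≈ 9 tsp
peanut butter: 10 oz × 35/8 × 28.35 g/oz ≈ 1240 g
chocolate chips: 0.25 cup × 35/8 × 170 g/cup ≈ 186 g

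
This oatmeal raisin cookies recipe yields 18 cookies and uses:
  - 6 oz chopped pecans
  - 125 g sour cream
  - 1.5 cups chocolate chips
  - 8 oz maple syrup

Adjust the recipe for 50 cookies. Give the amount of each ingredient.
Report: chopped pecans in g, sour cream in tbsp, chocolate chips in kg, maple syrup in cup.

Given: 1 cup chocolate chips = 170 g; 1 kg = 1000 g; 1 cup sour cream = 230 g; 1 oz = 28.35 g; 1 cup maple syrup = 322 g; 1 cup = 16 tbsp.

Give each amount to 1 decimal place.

chopped pecans: 472.5 g; sour cream: 24.2 tbsp; chocolate chips: 0.7 kg; maple syrup: 2.0 cup

Scaling factor: 50/18 = 25/9.
chopped pecans: 6 oz × 25/9 × 28.35 g/oz = 472.5 g
sour cream: 125 g × 25/9 ÷ 230 g/cup × 16 tbsp/cup ≈ 24.2 tbsp
chocolate chips: 1.5 cup × 25/9 × 170 g/cup ÷ 1000 g/kg ≈ 0.7 kg
maple syrup: 8 oz × 25/9 × 28.35 g/oz ÷ 322 g/cup ≈ 2.0 cup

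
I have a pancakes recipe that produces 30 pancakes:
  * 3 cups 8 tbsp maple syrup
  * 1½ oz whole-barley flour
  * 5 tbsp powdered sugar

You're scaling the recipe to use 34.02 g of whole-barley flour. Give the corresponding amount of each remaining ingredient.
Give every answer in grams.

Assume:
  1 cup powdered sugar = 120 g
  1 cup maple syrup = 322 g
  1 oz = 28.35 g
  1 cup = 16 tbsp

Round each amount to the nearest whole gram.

maple syrup: 902 g; powdered sugar: 30 g

The original recipe has 42.525 g of whole-barley flour, so the scaling factor is 34.02 ÷ 42.525 = 4/5 = 0.8.
maple syrup: (3 cup + 8 tbsp = 3.5 cup) × 4/5 × 322 g/cup ≈ 902 g
powdered sugar: 5 tbsp × 4/5 ÷ 16 tbsp/cup × 120 g/cup = 30 g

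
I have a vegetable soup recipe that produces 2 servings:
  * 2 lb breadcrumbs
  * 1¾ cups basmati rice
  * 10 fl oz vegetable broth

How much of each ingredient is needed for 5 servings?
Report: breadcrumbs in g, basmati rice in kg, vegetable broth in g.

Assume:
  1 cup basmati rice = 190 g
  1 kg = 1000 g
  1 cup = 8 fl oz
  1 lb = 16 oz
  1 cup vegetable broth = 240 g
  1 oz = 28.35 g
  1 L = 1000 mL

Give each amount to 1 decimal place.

breadcrumbs: 2268.0 g; basmati rice: 0.8 kg; vegetable broth: 750.0 g

Scaling factor: 5/2 = 2.5.
breadcrumbs: 2 lb × 5/2 × 16 oz/lb × 28.35 g/oz = 2268.0 g
basmati rice: 1.75 cup × 5/2 × 190 g/cup ÷ 1000 g/kg ≈ 0.8 kg
vegetable broth: 10 fl oz × 5/2 ÷ 8 fl oz/cup × 240 g/cup = 750.0 g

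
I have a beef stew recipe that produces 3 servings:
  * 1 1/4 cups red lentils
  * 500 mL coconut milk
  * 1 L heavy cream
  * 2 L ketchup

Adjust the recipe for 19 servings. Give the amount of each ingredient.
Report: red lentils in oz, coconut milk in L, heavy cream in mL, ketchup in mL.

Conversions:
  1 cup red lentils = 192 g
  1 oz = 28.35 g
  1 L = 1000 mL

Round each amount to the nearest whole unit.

red lentils: 54 oz; coconut milk: 3 L; heavy cream: 6333 mL; ketchup: 12667 mL

Scaling factor: 19/3.
red lentils: 1.25 cup × 19/3 × 192 g/cup ÷ 28.35 g/oz ≈ 54 oz
coconut milk: 500 mL × 19/3 ÷ 1000 mL/L ≈ 3 L
heavy cream: 1 L × 19/3 × 1000 mL/L ≈ 6333 mL
ketchup: 2 L × 19/3 × 1000 mL/L ≈ 12667 mL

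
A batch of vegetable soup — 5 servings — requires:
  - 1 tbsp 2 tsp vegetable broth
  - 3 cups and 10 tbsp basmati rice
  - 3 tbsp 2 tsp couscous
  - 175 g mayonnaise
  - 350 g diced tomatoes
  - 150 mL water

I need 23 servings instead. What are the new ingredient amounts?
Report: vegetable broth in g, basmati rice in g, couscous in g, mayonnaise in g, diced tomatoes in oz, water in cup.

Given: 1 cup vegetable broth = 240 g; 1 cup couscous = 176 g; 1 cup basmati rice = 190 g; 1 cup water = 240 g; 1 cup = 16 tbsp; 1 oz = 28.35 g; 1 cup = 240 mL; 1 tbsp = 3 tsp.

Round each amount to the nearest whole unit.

vegetable broth: 115 g; basmati rice: 3168 g; couscous: 186 g; mayonnaise: 805 g; diced tomatoes: 57 oz; water: 3 cup

Scaling factor: 23/5 = 4.6.
vegetable broth: (1 tbsp + 2 tsp = 5/3 tbsp) × 23/5 ÷ 16 tbsp/cup × 240 g/cup = 115 g
basmati rice: (3 cup + 10 tbsp = 3.625 cup) × 23/5 × 190 g/cup ≈ 3168 g
couscous: (3 tbsp + 2 tsp = 11/3 tbsp) × 23/5 ÷ 16 tbsp/cup × 176 g/cup ≈ 186 g
mayonnaise: 175 g × 23/5 = 805 g
diced tomatoes: 350 g × 23/5 ÷ 28.35 g/oz ≈ 57 oz
water: 150 mL × 23/5 ÷ 240 mL/cup ≈ 3 cup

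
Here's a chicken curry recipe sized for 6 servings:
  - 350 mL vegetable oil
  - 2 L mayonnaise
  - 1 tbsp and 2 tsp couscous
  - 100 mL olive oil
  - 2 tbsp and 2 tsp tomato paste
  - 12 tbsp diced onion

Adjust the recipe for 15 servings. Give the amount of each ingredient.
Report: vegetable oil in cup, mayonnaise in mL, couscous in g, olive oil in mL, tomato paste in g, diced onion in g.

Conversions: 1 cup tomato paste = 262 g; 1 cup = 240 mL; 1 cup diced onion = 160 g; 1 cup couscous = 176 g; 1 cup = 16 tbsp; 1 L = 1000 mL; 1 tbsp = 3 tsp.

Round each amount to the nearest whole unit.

Scaling factor: 15/6 = 5/2 = 2.5.
vegetable oil: 350 mL × 5/2 ÷ 240 mL/cup ≈ 4 cup
mayonnaise: 2 L × 5/2 × 1000 mL/L = 5000 mL
couscous: (1 tbsp + 2 tsp = 5/3 tbsp) × 5/2 ÷ 16 tbsp/cup × 176 g/cup ≈ 46 g
olive oil: 100 mL × 5/2 = 250 mL
tomato paste: (2 tbsp + 2 tsp = 8/3 tbsp) × 5/2 ÷ 16 tbsp/cup × 262 g/cup ≈ 109 g
diced onion: 12 tbsp × 5/2 ÷ 16 tbsp/cup × 160 g/cup = 300 g

vegetable oil: 4 cup; mayonnaise: 5000 mL; couscous: 46 g; olive oil: 250 mL; tomato paste: 109 g; diced onion: 300 g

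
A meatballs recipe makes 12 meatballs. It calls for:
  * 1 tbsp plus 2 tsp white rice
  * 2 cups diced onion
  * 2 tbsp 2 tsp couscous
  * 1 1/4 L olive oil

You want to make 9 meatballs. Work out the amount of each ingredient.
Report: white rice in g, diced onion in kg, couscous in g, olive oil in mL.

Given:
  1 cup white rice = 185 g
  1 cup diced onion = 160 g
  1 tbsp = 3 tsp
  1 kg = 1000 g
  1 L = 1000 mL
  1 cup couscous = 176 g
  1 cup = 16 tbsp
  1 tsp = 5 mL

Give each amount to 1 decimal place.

Scaling factor: 9/12 = 3/4 = 0.75.
white rice: (1 tbsp + 2 tsp = 5/3 tbsp) × 3/4 ÷ 16 tbsp/cup × 185 g/cup ≈ 14.5 g
diced onion: 2 cup × 3/4 × 160 g/cup ÷ 1000 g/kg ≈ 0.2 kg
couscous: (2 tbsp + 2 tsp = 8/3 tbsp) × 3/4 ÷ 16 tbsp/cup × 176 g/cup = 22.0 g
olive oil: 1.25 L × 3/4 × 1000 mL/L = 937.5 mL

white rice: 14.5 g; diced onion: 0.2 kg; couscous: 22.0 g; olive oil: 937.5 mL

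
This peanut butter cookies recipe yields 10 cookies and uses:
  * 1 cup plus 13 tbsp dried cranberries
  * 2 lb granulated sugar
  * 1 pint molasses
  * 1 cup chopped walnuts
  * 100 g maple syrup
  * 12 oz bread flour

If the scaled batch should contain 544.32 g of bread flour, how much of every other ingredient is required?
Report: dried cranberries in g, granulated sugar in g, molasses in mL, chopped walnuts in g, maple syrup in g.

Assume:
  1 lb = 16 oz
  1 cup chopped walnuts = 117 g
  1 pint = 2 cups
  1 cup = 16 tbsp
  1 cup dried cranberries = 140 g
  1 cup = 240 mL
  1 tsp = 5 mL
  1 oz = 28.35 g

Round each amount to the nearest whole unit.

dried cranberries: 406 g; granulated sugar: 1452 g; molasses: 768 mL; chopped walnuts: 187 g; maple syrup: 160 g

The original recipe has 340.2 g of bread flour, so the scaling factor is 544.32 ÷ 340.2 = 8/5 = 1.6.
dried cranberries: (1 cup + 13 tbsp = 1.8125 cup) × 8/5 × 140 g/cup = 406 g
granulated sugar: 2 lb × 8/5 × 16 oz/lb × 28.35 g/oz ≈ 1452 g
molasses: 1 pint × 8/5 × 2 cup/pint × 240 mL/cup = 768 mL
chopped walnuts: 1 cup × 8/5 × 117 g/cup ≈ 187 g
maple syrup: 100 g × 8/5 = 160 g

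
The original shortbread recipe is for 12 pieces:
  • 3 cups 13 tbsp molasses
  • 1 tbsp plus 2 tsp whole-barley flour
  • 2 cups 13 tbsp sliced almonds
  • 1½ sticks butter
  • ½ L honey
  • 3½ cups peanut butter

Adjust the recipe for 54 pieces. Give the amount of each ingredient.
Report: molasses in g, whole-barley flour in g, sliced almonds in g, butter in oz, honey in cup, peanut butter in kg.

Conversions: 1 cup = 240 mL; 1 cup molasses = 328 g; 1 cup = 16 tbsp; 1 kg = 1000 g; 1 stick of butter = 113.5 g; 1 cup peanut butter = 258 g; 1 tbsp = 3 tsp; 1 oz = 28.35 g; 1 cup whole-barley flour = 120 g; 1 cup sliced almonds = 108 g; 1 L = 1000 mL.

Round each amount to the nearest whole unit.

molasses: 5627 g; whole-barley flour: 56 g; sliced almonds: 1367 g; butter: 27 oz; honey: 9 cup; peanut butter: 4 kg

Scaling factor: 54/12 = 9/2 = 4.5.
molasses: (3 cup + 13 tbsp = 3.8125 cup) × 9/2 × 328 g/cup ≈ 5627 g
whole-barley flour: (1 tbsp + 2 tsp = 5/3 tbsp) × 9/2 ÷ 16 tbsp/cup × 120 g/cup ≈ 56 g
sliced almonds: (2 cup + 13 tbsp = 2.8125 cup) × 9/2 × 108 g/cup ≈ 1367 g
butter: 1.5 stick × 9/2 × 113.5 g/stick ÷ 28.35 g/oz ≈ 27 oz
honey: 0.5 L × 9/2 × 1000 mL/L ÷ 240 mL/cup ≈ 9 cup
peanut butter: 3.5 cup × 9/2 × 258 g/cup ÷ 1000 g/kg ≈ 4 kg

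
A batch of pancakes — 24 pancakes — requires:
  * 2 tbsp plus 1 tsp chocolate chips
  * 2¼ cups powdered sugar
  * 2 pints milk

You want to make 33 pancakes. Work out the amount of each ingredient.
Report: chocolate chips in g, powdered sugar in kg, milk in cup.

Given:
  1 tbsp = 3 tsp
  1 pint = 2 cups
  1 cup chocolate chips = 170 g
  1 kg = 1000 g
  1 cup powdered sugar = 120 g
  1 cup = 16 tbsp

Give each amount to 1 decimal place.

chocolate chips: 34.1 g; powdered sugar: 0.4 kg; milk: 5.5 cup

Scaling factor: 33/24 = 11/8 = 1.375.
chocolate chips: (2 tbsp + 1 tsp = 7/3 tbsp) × 11/8 ÷ 16 tbsp/cup × 170 g/cup ≈ 34.1 g
powdered sugar: 2.25 cup × 11/8 × 120 g/cup ÷ 1000 g/kg ≈ 0.4 kg
milk: 2 pint × 11/8 × 2 cup/pint = 5.5 cup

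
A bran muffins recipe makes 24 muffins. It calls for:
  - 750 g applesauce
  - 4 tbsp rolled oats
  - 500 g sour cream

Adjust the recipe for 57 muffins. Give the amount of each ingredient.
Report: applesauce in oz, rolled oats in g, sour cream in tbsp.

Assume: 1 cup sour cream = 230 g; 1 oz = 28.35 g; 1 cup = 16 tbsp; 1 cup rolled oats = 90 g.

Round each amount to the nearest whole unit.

applesauce: 63 oz; rolled oats: 53 g; sour cream: 83 tbsp

Scaling factor: 57/24 = 19/8 = 2.375.
applesauce: 750 g × 19/8 ÷ 28.35 g/oz ≈ 63 oz
rolled oats: 4 tbsp × 19/8 ÷ 16 tbsp/cup × 90 g/cup ≈ 53 g
sour cream: 500 g × 19/8 ÷ 230 g/cup × 16 tbsp/cup ≈ 83 tbsp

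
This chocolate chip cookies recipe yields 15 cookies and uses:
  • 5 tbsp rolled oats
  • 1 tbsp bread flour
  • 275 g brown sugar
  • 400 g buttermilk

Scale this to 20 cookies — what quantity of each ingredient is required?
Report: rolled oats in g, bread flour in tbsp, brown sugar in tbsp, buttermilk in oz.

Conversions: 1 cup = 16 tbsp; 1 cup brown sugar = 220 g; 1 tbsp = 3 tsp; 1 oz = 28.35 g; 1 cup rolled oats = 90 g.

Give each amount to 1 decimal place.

rolled oats: 37.5 g; bread flour: 1.3 tbsp; brown sugar: 26.7 tbsp; buttermilk: 18.8 oz

Scaling factor: 20/15 = 4/3.
rolled oats: 5 tbsp × 4/3 ÷ 16 tbsp/cup × 90 g/cup = 37.5 g
bread flour: 1 tbsp × 4/3 ≈ 1.3 tbsp
brown sugar: 275 g × 4/3 ÷ 220 g/cup × 16 tbsp/cup ≈ 26.7 tbsp
buttermilk: 400 g × 4/3 ÷ 28.35 g/oz ≈ 18.8 oz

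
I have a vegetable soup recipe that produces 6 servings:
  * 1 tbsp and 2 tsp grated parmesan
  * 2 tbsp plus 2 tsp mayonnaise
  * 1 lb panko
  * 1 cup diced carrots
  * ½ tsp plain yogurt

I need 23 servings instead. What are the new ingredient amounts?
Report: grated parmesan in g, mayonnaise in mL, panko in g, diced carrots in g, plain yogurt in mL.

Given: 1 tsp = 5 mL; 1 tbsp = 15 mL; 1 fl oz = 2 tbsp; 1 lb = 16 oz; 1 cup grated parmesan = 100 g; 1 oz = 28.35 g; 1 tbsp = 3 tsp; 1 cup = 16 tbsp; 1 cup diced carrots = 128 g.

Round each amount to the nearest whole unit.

Scaling factor: 23/6.
grated parmesan: (1 tbsp + 2 tsp = 5/3 tbsp) × 23/6 ÷ 16 tbsp/cup × 100 g/cup ≈ 40 g
mayonnaise: (2 tbsp + 2 tsp = 8/3 tbsp) × 23/6 × 15 mL/tbsp ≈ 153 mL
panko: 1 lb × 23/6 × 16 oz/lb × 28.35 g/oz ≈ 1739 g
diced carrots: 1 cup × 23/6 × 128 g/cup ≈ 491 g
plain yogurt: 0.5 tsp × 23/6 × 5 mL/tsp ≈ 10 mL

grated parmesan: 40 g; mayonnaise: 153 mL; panko: 1739 g; diced carrots: 491 g; plain yogurt: 10 mL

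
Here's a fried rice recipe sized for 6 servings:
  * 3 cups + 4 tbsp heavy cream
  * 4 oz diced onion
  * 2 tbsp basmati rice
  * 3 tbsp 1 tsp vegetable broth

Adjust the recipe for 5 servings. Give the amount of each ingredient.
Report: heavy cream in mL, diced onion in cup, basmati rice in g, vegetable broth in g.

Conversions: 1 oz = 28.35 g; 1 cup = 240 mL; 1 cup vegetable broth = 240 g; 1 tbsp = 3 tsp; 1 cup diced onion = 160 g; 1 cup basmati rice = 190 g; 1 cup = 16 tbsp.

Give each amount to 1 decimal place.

heavy cream: 650.0 mL; diced onion: 0.6 cup; basmati rice: 19.8 g; vegetable broth: 41.7 g

Scaling factor: 5/6.
heavy cream: (3 cup + 4 tbsp = 3.25 cup) × 5/6 × 240 mL/cup = 650.0 mL
diced onion: 4 oz × 5/6 × 28.35 g/oz ÷ 160 g/cup ≈ 0.6 cup
basmati rice: 2 tbsp × 5/6 ÷ 16 tbsp/cup × 190 g/cup ≈ 19.8 g
vegetable broth: (3 tbsp + 1 tsp = 10/3 tbsp) × 5/6 ÷ 16 tbsp/cup × 240 g/cup ≈ 41.7 g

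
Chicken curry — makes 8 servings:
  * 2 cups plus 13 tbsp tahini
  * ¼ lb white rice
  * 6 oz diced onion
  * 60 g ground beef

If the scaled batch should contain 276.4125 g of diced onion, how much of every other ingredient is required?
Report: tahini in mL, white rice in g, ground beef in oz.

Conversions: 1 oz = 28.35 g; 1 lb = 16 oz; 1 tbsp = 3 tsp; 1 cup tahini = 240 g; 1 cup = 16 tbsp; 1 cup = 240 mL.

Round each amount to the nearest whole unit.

The original recipe has 170.1 g of diced onion, so the scaling factor is 276.4125 ÷ 170.1 = 13/8 = 1.625.
tahini: (2 cup + 13 tbsp = 2.8125 cup) × 13/8 × 240 mL/cup ≈ 1097 mL
white rice: 0.25 lb × 13/8 × 16 oz/lb × 28.35 g/oz ≈ 184 g
ground beef: 60 g × 13/8 ÷ 28.35 g/oz ≈ 3 oz

tahini: 1097 mL; white rice: 184 g; ground beef: 3 oz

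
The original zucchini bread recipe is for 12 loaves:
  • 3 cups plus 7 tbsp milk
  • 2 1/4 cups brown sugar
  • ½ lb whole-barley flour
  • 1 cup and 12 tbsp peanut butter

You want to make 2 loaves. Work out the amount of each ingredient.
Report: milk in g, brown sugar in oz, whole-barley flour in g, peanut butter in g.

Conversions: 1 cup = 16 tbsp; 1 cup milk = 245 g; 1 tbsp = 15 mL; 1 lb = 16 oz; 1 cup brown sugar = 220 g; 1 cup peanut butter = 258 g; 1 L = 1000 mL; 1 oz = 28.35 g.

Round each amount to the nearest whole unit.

milk: 140 g; brown sugar: 3 oz; whole-barley flour: 38 g; peanut butter: 75 g

Scaling factor: 2/12 = 1/6.
milk: (3 cup + 7 tbsp = 3.4375 cup) × 1/6 × 245 g/cup ≈ 140 g
brown sugar: 2.25 cup × 1/6 × 220 g/cup ÷ 28.35 g/oz ≈ 3 oz
whole-barley flour: 0.5 lb × 1/6 × 16 oz/lb × 28.35 g/oz ≈ 38 g
peanut butter: (1 cup + 12 tbsp = 1.75 cup) × 1/6 × 258 g/cup ≈ 75 g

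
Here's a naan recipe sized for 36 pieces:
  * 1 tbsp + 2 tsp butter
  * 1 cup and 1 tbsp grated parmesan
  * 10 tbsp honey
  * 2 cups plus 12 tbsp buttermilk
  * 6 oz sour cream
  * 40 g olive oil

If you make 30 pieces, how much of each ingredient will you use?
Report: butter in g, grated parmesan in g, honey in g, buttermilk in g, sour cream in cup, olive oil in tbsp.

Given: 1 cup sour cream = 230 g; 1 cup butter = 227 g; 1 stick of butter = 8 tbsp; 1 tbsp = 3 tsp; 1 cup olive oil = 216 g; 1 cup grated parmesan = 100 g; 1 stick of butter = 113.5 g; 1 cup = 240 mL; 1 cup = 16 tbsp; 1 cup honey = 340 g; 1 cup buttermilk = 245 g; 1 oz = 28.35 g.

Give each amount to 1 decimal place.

butter: 19.7 g; grated parmesan: 88.5 g; honey: 177.1 g; buttermilk: 561.5 g; sour cream: 0.6 cup; olive oil: 2.5 tbsp

Scaling factor: 30/36 = 5/6.
butter: (1 tbsp + 2 tsp = 5/3 tbsp) × 5/6 ÷ 8 tbsp/stick × 113.5 g/stick ≈ 19.7 g
grated parmesan: (1 cup + 1 tbsp = 1.0625 cup) × 5/6 × 100 g/cup ≈ 88.5 g
honey: 10 tbsp × 5/6 ÷ 16 tbsp/cup × 340 g/cup ≈ 177.1 g
buttermilk: (2 cup + 12 tbsp = 2.75 cup) × 5/6 × 245 g/cup ≈ 561.5 g
sour cream: 6 oz × 5/6 × 28.35 g/oz ÷ 230 g/cup ≈ 0.6 cup
olive oil: 40 g × 5/6 ÷ 216 g/cup × 16 tbsp/cup ≈ 2.5 tbsp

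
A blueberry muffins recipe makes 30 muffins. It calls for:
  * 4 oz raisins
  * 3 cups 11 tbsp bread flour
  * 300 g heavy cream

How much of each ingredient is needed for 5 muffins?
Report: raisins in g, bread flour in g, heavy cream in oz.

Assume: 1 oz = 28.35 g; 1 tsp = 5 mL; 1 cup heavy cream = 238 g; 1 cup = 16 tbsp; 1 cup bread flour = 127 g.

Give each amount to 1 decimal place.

raisins: 18.9 g; bread flour: 78.1 g; heavy cream: 1.8 oz

Scaling factor: 5/30 = 1/6.
raisins: 4 oz × 1/6 × 28.35 g/oz = 18.9 g
bread flour: (3 cup + 11 tbsp = 3.6875 cup) × 1/6 × 127 g/cup ≈ 78.1 g
heavy cream: 300 g × 1/6 ÷ 28.35 g/oz ≈ 1.8 oz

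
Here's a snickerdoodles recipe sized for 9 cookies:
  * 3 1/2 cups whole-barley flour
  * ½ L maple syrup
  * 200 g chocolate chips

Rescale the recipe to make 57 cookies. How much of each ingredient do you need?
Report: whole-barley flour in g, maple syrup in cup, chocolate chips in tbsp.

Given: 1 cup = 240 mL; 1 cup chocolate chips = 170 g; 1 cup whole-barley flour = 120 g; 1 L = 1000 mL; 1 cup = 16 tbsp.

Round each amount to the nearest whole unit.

whole-barley flour: 2660 g; maple syrup: 13 cup; chocolate chips: 119 tbsp

Scaling factor: 57/9 = 19/3.
whole-barley flour: 3.5 cup × 19/3 × 120 g/cup = 2660 g
maple syrup: 0.5 L × 19/3 × 1000 mL/L ÷ 240 mL/cup ≈ 13 cup
chocolate chips: 200 g × 19/3 ÷ 170 g/cup × 16 tbsp/cup ≈ 119 tbsp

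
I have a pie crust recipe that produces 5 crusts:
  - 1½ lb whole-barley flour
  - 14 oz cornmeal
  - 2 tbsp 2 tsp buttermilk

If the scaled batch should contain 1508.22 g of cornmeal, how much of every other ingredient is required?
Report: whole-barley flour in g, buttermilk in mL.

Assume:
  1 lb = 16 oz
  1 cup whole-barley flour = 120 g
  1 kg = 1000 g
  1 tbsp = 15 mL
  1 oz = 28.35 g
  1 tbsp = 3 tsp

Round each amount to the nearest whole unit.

The original recipe has 396.9 g of cornmeal, so the scaling factor is 1508.22 ÷ 396.9 = 19/5 = 3.8.
whole-barley flour: 1.5 lb × 19/5 × 16 oz/lb × 28.35 g/oz ≈ 2586 g
buttermilk: (2 tbsp + 2 tsp = 8/3 tbsp) × 19/5 × 15 mL/tbsp = 152 mL

whole-barley flour: 2586 g; buttermilk: 152 mL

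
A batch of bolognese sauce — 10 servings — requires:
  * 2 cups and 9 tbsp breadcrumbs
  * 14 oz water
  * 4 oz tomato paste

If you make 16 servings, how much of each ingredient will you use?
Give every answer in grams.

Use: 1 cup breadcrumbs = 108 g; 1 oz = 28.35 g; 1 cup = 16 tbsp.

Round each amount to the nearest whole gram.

breadcrumbs: 443 g; water: 635 g; tomato paste: 181 g

Scaling factor: 16/10 = 8/5 = 1.6.
breadcrumbs: (2 cup + 9 tbsp = 2.5625 cup) × 8/5 × 108 g/cup ≈ 443 g
water: 14 oz × 8/5 × 28.35 g/oz ≈ 635 g
tomato paste: 4 oz × 8/5 × 28.35 g/oz ≈ 181 g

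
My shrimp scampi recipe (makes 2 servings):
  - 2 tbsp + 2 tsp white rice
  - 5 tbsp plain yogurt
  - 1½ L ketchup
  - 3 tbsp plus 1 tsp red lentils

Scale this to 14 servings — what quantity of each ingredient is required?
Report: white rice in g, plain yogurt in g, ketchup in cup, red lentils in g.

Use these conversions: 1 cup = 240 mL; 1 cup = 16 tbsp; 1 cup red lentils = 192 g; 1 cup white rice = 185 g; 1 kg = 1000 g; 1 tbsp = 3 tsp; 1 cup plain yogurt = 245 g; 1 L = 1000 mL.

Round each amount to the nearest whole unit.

Scaling factor: 14/2 = 7.
white rice: (2 tbsp + 2 tsp = 8/3 tbsp) × 7 ÷ 16 tbsp/cup × 185 g/cup ≈ 216 g
plain yogurt: 5 tbsp × 7 ÷ 16 tbsp/cup × 245 g/cup ≈ 536 g
ketchup: 1.5 L × 7 × 1000 mL/L ÷ 240 mL/cup ≈ 44 cup
red lentils: (3 tbsp + 1 tsp = 10/3 tbsp) × 7 ÷ 16 tbsp/cup × 192 g/cup = 280 g

white rice: 216 g; plain yogurt: 536 g; ketchup: 44 cup; red lentils: 280 g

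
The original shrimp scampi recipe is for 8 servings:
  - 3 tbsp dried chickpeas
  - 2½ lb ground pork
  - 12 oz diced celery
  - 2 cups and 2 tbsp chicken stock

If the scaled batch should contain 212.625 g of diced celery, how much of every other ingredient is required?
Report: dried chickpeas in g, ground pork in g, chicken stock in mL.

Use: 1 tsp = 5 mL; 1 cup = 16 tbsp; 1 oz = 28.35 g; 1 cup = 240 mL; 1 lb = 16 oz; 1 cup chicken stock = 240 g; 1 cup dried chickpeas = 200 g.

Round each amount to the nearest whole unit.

dried chickpeas: 23 g; ground pork: 709 g; chicken stock: 319 mL

The original recipe has 340.2 g of diced celery, so the scaling factor is 212.625 ÷ 340.2 = 5/8 = 0.625.
dried chickpeas: 3 tbsp × 5/8 ÷ 16 tbsp/cup × 200 g/cup ≈ 23 g
ground pork: 2.5 lb × 5/8 × 16 oz/lb × 28.35 g/oz ≈ 709 g
chicken stock: (2 cup + 2 tbsp = 2.125 cup) × 5/8 × 240 mL/cup ≈ 319 mL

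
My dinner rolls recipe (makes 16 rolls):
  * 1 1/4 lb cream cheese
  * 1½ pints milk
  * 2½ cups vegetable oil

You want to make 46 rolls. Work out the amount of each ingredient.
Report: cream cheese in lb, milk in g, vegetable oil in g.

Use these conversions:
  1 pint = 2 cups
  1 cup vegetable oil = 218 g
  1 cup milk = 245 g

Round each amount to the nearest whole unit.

Scaling factor: 46/16 = 23/8 = 2.875.
cream cheese: 1.25 lb × 23/8 ≈ 4 lb
milk: 1.5 pint × 23/8 × 2 cup/pint × 245 g/cup ≈ 2113 g
vegetable oil: 2.5 cup × 23/8 × 218 g/cup ≈ 1567 g

cream cheese: 4 lb; milk: 2113 g; vegetable oil: 1567 g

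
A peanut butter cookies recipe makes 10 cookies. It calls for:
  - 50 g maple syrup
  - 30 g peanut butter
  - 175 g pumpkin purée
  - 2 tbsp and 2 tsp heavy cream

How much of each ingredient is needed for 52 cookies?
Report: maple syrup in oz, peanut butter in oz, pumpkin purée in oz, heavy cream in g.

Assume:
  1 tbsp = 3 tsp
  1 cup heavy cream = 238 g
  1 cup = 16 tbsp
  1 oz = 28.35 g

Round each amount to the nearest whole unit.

maple syrup: 9 oz; peanut butter: 6 oz; pumpkin purée: 32 oz; heavy cream: 206 g

Scaling factor: 52/10 = 26/5 = 5.2.
maple syrup: 50 g × 26/5 ÷ 28.35 g/oz ≈ 9 oz
peanut butter: 30 g × 26/5 ÷ 28.35 g/oz ≈ 6 oz
pumpkin purée: 175 g × 26/5 ÷ 28.35 g/oz ≈ 32 oz
heavy cream: (2 tbsp + 2 tsp = 8/3 tbsp) × 26/5 ÷ 16 tbsp/cup × 238 g/cup ≈ 206 g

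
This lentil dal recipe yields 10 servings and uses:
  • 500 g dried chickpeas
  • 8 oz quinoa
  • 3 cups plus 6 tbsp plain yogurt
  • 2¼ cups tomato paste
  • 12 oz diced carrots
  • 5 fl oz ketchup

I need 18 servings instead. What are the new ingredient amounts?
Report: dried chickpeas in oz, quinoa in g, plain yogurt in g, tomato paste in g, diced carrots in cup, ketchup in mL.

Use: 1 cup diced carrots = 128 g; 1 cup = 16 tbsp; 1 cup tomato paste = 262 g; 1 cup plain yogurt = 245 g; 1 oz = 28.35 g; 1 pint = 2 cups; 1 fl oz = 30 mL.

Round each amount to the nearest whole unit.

dried chickpeas: 32 oz; quinoa: 408 g; plain yogurt: 1488 g; tomato paste: 1061 g; diced carrots: 5 cup; ketchup: 270 mL

Scaling factor: 18/10 = 9/5 = 1.8.
dried chickpeas: 500 g × 9/5 ÷ 28.35 g/oz ≈ 32 oz
quinoa: 8 oz × 9/5 × 28.35 g/oz ≈ 408 g
plain yogurt: (3 cup + 6 tbsp = 3.375 cup) × 9/5 × 245 g/cup ≈ 1488 g
tomato paste: 2.25 cup × 9/5 × 262 g/cup ≈ 1061 g
diced carrots: 12 oz × 9/5 × 28.35 g/oz ÷ 128 g/cup ≈ 5 cup
ketchup: 5 fl oz × 9/5 × 30 mL/fl oz = 270 mL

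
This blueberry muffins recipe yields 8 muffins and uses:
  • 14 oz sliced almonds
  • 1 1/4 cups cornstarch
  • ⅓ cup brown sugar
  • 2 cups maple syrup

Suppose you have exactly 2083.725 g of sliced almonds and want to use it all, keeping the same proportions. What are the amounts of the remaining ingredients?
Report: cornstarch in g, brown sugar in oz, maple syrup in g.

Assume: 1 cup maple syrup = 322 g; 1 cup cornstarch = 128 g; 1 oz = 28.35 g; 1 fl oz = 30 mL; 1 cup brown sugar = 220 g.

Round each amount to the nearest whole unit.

The original recipe has 396.9 g of sliced almonds, so the scaling factor is 2083.725 ÷ 396.9 = 21/4 = 5.25.
cornstarch: 1.25 cup × 21/4 × 128 g/cup = 840 g
brown sugar: 1/3 cup × 21/4 × 220 g/cup ÷ 28.35 g/oz ≈ 14 oz
maple syrup: 2 cup × 21/4 × 322 g/cup = 3381 g

cornstarch: 840 g; brown sugar: 14 oz; maple syrup: 3381 g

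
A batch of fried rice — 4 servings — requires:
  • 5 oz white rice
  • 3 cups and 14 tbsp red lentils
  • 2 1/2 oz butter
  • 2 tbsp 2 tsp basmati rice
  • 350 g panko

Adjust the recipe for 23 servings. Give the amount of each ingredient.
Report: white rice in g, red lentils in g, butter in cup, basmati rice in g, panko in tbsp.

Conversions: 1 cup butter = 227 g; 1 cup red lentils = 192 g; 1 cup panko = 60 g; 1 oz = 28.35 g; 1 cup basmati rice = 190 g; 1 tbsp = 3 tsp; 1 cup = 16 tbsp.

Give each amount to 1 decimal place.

white rice: 815.1 g; red lentils: 4278.0 g; butter: 1.8 cup; basmati rice: 182.1 g; panko: 536.7 tbsp

Scaling factor: 23/4 = 5.75.
white rice: 5 oz × 23/4 × 28.35 g/oz ≈ 815.1 g
red lentils: (3 cup + 14 tbsp = 3.875 cup) × 23/4 × 192 g/cup = 4278.0 g
butter: 2.5 oz × 23/4 × 28.35 g/oz ÷ 227 g/cup ≈ 1.8 cup
basmati rice: (2 tbsp + 2 tsp = 8/3 tbsp) × 23/4 ÷ 16 tbsp/cup × 190 g/cup ≈ 182.1 g
panko: 350 g × 23/4 ÷ 60 g/cup × 16 tbsp/cup ≈ 536.7 tbsp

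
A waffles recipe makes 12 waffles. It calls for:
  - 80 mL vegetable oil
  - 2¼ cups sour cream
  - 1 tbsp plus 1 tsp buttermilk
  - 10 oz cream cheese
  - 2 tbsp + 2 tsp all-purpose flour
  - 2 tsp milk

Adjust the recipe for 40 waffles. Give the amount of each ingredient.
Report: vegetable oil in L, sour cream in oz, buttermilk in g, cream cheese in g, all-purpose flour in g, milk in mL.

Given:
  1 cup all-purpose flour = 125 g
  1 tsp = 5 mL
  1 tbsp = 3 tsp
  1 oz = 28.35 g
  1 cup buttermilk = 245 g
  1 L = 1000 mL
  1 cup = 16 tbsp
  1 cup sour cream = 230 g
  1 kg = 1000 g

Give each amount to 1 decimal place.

vegetable oil: 0.3 L; sour cream: 60.8 oz; buttermilk: 68.1 g; cream cheese: 945.0 g; all-purpose flour: 69.4 g; milk: 33.3 mL

Scaling factor: 40/12 = 10/3.
vegetable oil: 80 mL × 10/3 ÷ 1000 mL/L ≈ 0.3 L
sour cream: 2.25 cup × 10/3 × 230 g/cup ÷ 28.35 g/oz ≈ 60.8 oz
buttermilk: (1 tbsp + 1 tsp = 4/3 tbsp) × 10/3 ÷ 16 tbsp/cup × 245 g/cup ≈ 68.1 g
cream cheese: 10 oz × 10/3 × 28.35 g/oz = 945.0 g
all-purpose flour: (2 tbsp + 2 tsp = 8/3 tbsp) × 10/3 ÷ 16 tbsp/cup × 125 g/cup ≈ 69.4 g
milk: 2 tsp × 10/3 × 5 mL/tsp ≈ 33.3 mL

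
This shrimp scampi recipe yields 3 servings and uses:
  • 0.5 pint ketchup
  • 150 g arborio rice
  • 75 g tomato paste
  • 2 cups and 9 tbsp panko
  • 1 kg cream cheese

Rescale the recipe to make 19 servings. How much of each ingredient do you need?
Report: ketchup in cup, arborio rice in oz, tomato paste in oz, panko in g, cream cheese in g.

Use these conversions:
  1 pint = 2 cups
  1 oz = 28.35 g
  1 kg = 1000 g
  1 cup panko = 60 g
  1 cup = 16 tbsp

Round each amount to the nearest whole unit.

ketchup: 6 cup; arborio rice: 34 oz; tomato paste: 17 oz; panko: 974 g; cream cheese: 6333 g

Scaling factor: 19/3.
ketchup: 0.5 pint × 19/3 × 2 cup/pint ≈ 6 cup
arborio rice: 150 g × 19/3 ÷ 28.35 g/oz ≈ 34 oz
tomato paste: 75 g × 19/3 ÷ 28.35 g/oz ≈ 17 oz
panko: (2 cup + 9 tbsp = 2.5625 cup) × 19/3 × 60 g/cup ≈ 974 g
cream cheese: 1 kg × 19/3 × 1000 g/kg ≈ 6333 g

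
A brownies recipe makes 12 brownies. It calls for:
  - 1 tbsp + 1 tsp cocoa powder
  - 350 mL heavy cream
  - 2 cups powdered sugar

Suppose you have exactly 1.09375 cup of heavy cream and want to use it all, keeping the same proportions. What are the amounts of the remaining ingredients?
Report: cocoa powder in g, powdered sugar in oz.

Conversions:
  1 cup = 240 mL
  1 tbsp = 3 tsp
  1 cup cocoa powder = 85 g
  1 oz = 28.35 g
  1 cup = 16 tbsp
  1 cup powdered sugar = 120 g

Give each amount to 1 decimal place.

The original recipe has 35/24 cup of heavy cream, so the scaling factor is 1.09375 ÷ 35/24 = 3/4 = 0.75.
cocoa powder: (1 tbsp + 1 tsp = 4/3 tbsp) × 3/4 ÷ 16 tbsp/cup × 85 g/cup ≈ 5.3 g
powdered sugar: 2 cup × 3/4 × 120 g/cup ÷ 28.35 g/oz ≈ 6.3 oz

cocoa powder: 5.3 g; powdered sugar: 6.3 oz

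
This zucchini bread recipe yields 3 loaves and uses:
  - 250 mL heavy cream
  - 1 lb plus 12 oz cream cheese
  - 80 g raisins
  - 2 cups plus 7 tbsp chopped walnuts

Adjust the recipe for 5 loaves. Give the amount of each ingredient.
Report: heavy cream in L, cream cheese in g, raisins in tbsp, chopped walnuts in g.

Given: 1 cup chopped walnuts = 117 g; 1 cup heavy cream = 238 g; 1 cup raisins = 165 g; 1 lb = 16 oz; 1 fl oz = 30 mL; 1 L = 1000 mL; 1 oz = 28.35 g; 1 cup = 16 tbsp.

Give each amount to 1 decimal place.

Scaling factor: 5/3.
heavy cream: 250 mL × 5/3 ÷ 1000 mL/L ≈ 0.4 L
cream cheese: (1 lb + 12 oz = 1.75 lb) × 5/3 × 16 oz/lb × 28.35 g/oz = 1323.0 g
raisins: 80 g × 5/3 ÷ 165 g/cup × 16 tbsp/cup ≈ 12.9 tbsp
chopped walnuts: (2 cup + 7 tbsp = 2.4375 cup) × 5/3 × 117 g/cup ≈ 475.3 g

heavy cream: 0.4 L; cream cheese: 1323.0 g; raisins: 12.9 tbsp; chopped walnuts: 475.3 g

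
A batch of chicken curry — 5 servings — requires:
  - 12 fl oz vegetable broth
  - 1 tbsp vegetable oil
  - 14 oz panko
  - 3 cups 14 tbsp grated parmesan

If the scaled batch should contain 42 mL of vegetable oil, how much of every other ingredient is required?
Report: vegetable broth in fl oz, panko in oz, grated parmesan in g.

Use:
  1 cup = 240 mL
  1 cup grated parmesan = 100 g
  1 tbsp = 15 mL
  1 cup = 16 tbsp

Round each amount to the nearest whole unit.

vegetable broth: 34 fl oz; panko: 39 oz; grated parmesan: 1085 g

The original recipe has 15 mL of vegetable oil, so the scaling factor is 42 ÷ 15 = 14/5 = 2.8.
vegetable broth: 12 fl oz × 14/5 ≈ 34 fl oz
panko: 14 oz × 14/5 ≈ 39 oz
grated parmesan: (3 cup + 14 tbsp = 3.875 cup) × 14/5 × 100 g/cup = 1085 g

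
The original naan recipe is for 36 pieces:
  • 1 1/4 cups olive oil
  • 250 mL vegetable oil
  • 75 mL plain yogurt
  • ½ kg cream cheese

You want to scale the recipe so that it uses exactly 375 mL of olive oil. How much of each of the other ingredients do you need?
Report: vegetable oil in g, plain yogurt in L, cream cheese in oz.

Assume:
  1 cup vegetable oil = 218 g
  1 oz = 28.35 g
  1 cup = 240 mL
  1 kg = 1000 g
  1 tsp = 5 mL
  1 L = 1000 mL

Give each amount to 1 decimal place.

The original recipe has 300 mL of olive oil, so the scaling factor is 375 ÷ 300 = 5/4 = 1.25.
vegetable oil: 250 mL × 5/4 ÷ 240 mL/cup × 218 g/cup ≈ 283.9 g
plain yogurt: 75 mL × 5/4 ÷ 1000 mL/L ≈ 0.1 L
cream cheese: 0.5 kg × 5/4 × 1000 g/kg ÷ 28.35 g/oz ≈ 22.0 oz

vegetable oil: 283.9 g; plain yogurt: 0.1 L; cream cheese: 22.0 oz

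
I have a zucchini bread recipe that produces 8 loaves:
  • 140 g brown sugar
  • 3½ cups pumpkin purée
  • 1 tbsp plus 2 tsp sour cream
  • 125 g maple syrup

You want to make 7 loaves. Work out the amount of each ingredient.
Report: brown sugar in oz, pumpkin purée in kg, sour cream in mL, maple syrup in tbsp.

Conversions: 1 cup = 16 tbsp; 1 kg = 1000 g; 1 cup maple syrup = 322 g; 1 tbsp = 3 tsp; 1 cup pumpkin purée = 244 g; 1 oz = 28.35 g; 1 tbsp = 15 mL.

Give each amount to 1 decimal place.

Scaling factor: 7/8 = 0.875.
brown sugar: 140 g × 7/8 ÷ 28.35 g/oz ≈ 4.3 oz
pumpkin purée: 3.5 cup × 7/8 × 244 g/cup ÷ 1000 g/kg ≈ 0.7 kg
sour cream: (1 tbsp + 2 tsp = 5/3 tbsp) × 7/8 × 15 mL/tbsp ≈ 21.9 mL
maple syrup: 125 g × 7/8 ÷ 322 g/cup × 16 tbsp/cup ≈ 5.4 tbsp

brown sugar: 4.3 oz; pumpkin purée: 0.7 kg; sour cream: 21.9 mL; maple syrup: 5.4 tbsp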